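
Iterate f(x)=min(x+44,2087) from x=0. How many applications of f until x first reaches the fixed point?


Step 1: x=0, cap=2087, increment=44
Step 2: x grows by 44 each step until capped at 2087; fixed point is x=2087
Step 3: iterations = ceil(2087/44) = 48

48


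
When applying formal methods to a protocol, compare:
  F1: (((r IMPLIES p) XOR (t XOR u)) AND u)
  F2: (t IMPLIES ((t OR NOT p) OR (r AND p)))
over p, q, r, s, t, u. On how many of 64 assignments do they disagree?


F1 = (((r IMPLIES p) XOR (t XOR u)) AND u)
F2 = (t IMPLIES ((t OR NOT p) OR (r AND p)))
Evaluate both on each of 64 rows (bits = p,q,r,s,t,u):
  row 0 [000000]: F1=0 F2=1 (differ) -> 1
  row 1 [000001]: F1=0 F2=1 (differ) -> 1
  row 2 [000010]: F1=0 F2=1 (differ) -> 1
  row 3 [000011]: F1=1 F2=1 -> 0
  row 4 [000100]: F1=0 F2=1 (differ) -> 1
  (every remaining row is evaluated the same way; all 64 results are listed next)
Full result column, 8 rows per line (p,q,r fixed per line; s,t,u runs 000..111 left to right):
  rows 0-7 [p,q,r=000]: 11101110  (ones: 6)
  rows 8-15 [p,q,r=001]: 10111011  (ones: 6)
  rows 16-23 [p,q,r=010]: 11101110  (ones: 6)
  rows 24-31 [p,q,r=011]: 10111011  (ones: 6)
  rows 32-39 [p,q,r=100]: 11101110  (ones: 6)
  rows 40-47 [p,q,r=101]: 11101110  (ones: 6)
  rows 48-55 [p,q,r=110]: 11101110  (ones: 6)
  rows 56-63 [p,q,r=111]: 11101110  (ones: 6)
Disagreements = 6+6+6+6+6+6+6+6 = 48

48


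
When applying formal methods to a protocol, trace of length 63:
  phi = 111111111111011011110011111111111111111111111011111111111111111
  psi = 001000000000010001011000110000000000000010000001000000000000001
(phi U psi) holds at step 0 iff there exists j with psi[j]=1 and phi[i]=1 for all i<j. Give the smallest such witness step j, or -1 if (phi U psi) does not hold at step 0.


(phi U psi) at 0: need smallest j with psi[j]=1 and phi[i]=1 for all i in [0,j).
Scan from step 0:
  step 0: phi=1, psi=0 -> continue
  step 1: phi=1, psi=0 -> continue
  step 2: psi=1 and phi held for [0,2) -> witness found
Witness step = 2

2


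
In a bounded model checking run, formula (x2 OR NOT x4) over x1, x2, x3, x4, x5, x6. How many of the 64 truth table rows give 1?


Formula: (x2 OR NOT x4) over 6 vars (64 rows)
Evaluate each row (x1, x2, x3, x4, x5, x6 as bits, MSB first):
  row 0 [000000]: (0 OR NOT 0) -> 1
  row 1 [000001]: (0 OR NOT 0) -> 1
  row 2 [000010]: (0 OR NOT 0) -> 1
  row 3 [000011]: (0 OR NOT 0) -> 1
  row 4 [000100]: (0 OR NOT 1) -> 0
  (every remaining row is evaluated the same way; all 64 results are listed next)
Full result column, 8 rows per line (x1,x2,x3 fixed per line; x4,x5,x6 runs 000..111 left to right):
  rows 0-7 [x1,x2,x3=000]: 11110000  (ones: 4)
  rows 8-15 [x1,x2,x3=001]: 11110000  (ones: 4)
  rows 16-23 [x1,x2,x3=010]: 11111111  (ones: 8)
  rows 24-31 [x1,x2,x3=011]: 11111111  (ones: 8)
  rows 32-39 [x1,x2,x3=100]: 11110000  (ones: 4)
  rows 40-47 [x1,x2,x3=101]: 11110000  (ones: 4)
  rows 48-55 [x1,x2,x3=110]: 11111111  (ones: 8)
  rows 56-63 [x1,x2,x3=111]: 11111111  (ones: 8)
Count of 1-rows = 4+4+8+8+4+4+8+8 = 48

48


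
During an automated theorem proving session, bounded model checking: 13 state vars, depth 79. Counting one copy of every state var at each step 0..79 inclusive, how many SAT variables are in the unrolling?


BMC unrolls to depth k, creating one copy of each state var for steps 0..k.
Step count = 79 + 1 = 80 (steps 0 through 79)
Vars per step = 13
Total = 13 * 80 = 1040

1040


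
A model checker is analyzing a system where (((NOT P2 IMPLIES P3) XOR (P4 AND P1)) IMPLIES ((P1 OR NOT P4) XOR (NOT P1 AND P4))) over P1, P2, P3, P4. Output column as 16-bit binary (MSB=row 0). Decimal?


Formula: (((NOT P2 IMPLIES P3) XOR (P4 AND P1)) IMPLIES ((P1 OR NOT P4) XOR (NOT P1 AND P4))) over P1, P2, P3, P4 (16 rows)
Evaluate each row (bits = P1,P2,P3,P4, MSB first):
  row 0 [0000]: (((NOT 0 IMPLIES 0) XOR (0 AND 0)) IMPLIES ((0 OR NOT 0) XOR (NOT 0 AND 0))) -> 1
  row 1 [0001]: (((NOT 0 IMPLIES 0) XOR (1 AND 0)) IMPLIES ((0 OR NOT 1) XOR (NOT 0 AND 1))) -> 1
  row 2 [0010]: (((NOT 0 IMPLIES 1) XOR (0 AND 0)) IMPLIES ((0 OR NOT 0) XOR (NOT 0 AND 0))) -> 1
  row 3 [0011]: (((NOT 0 IMPLIES 1) XOR (1 AND 0)) IMPLIES ((0 OR NOT 1) XOR (NOT 0 AND 1))) -> 1
  row 4 [0100]: (((NOT 1 IMPLIES 0) XOR (0 AND 0)) IMPLIES ((0 OR NOT 0) XOR (NOT 0 AND 0))) -> 1
  row 5 [0101]: (((NOT 1 IMPLIES 0) XOR (1 AND 0)) IMPLIES ((0 OR NOT 1) XOR (NOT 0 AND 1))) -> 1
  row 6 [0110]: (((NOT 1 IMPLIES 1) XOR (0 AND 0)) IMPLIES ((0 OR NOT 0) XOR (NOT 0 AND 0))) -> 1
  row 7 [0111]: (((NOT 1 IMPLIES 1) XOR (1 AND 0)) IMPLIES ((0 OR NOT 1) XOR (NOT 0 AND 1))) -> 1
  row 8 [1000]: (((NOT 0 IMPLIES 0) XOR (0 AND 1)) IMPLIES ((1 OR NOT 0) XOR (NOT 1 AND 0))) -> 1
  row 9 [1001]: (((NOT 0 IMPLIES 0) XOR (1 AND 1)) IMPLIES ((1 OR NOT 1) XOR (NOT 1 AND 1))) -> 1
  row 10 [1010]: (((NOT 0 IMPLIES 1) XOR (0 AND 1)) IMPLIES ((1 OR NOT 0) XOR (NOT 1 AND 0))) -> 1
  row 11 [1011]: (((NOT 0 IMPLIES 1) XOR (1 AND 1)) IMPLIES ((1 OR NOT 1) XOR (NOT 1 AND 1))) -> 1
  row 12 [1100]: (((NOT 1 IMPLIES 0) XOR (0 AND 1)) IMPLIES ((1 OR NOT 0) XOR (NOT 1 AND 0))) -> 1
  row 13 [1101]: (((NOT 1 IMPLIES 0) XOR (1 AND 1)) IMPLIES ((1 OR NOT 1) XOR (NOT 1 AND 1))) -> 1
  row 14 [1110]: (((NOT 1 IMPLIES 1) XOR (0 AND 1)) IMPLIES ((1 OR NOT 0) XOR (NOT 1 AND 0))) -> 1
  row 15 [1111]: (((NOT 1 IMPLIES 1) XOR (1 AND 1)) IMPLIES ((1 OR NOT 1) XOR (NOT 1 AND 1))) -> 1
Full result column, 4 rows per line (P1,P2 fixed per line; P3,P4 runs 00..11 left to right):
  rows 0-3 [P1,P2=00]: 1111  = hex F
  rows 4-7 [P1,P2=01]: 1111  = hex F
  rows 8-11 [P1,P2=10]: 1111  = hex F
  rows 12-15 [P1,P2=11]: 1111  = hex F
Output column (row 0 .. row 15) = 1111111111111111
Output column grouped in 4s = 1111 1111 1111 1111 = 0xFFFF
Convert to decimal digit by digit (value = value*16 + digit):
  F -> 15
  15*16 + 15 (F) = 255
  255*16 + 15 (F) = 4095
  4095*16 + 15 (F) = 65535
Decimal = 65535

65535


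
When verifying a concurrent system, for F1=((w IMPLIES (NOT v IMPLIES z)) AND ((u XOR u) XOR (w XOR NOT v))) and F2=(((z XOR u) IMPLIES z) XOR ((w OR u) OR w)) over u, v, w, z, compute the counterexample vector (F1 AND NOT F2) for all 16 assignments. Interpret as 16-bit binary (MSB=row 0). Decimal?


F1 = ((w IMPLIES (NOT v IMPLIES z)) AND ((u XOR u) XOR (w XOR NOT v)))
F2 = (((z XOR u) IMPLIES z) XOR ((w OR u) OR w))
Counterexample to F1=>F2 is where F1=1 and F2=0.
Evaluate each row (bits = u,v,w,z, MSB first):
  row 0 [0000]: F1=1 F2=1 -> F1&~F2 -> 0
  row 1 [0001]: F1=1 F2=1 -> F1&~F2 -> 0
  row 2 [0010]: F1=0 F2=0 -> F1&~F2 -> 0
  row 3 [0011]: F1=0 F2=0 -> F1&~F2 -> 0
  row 4 [0100]: F1=0 F2=1 -> F1&~F2 -> 0
  row 5 [0101]: F1=0 F2=1 -> F1&~F2 -> 0
  row 6 [0110]: F1=1 F2=0 -> F1&~F2 -> 1
  row 7 [0111]: F1=1 F2=0 -> F1&~F2 -> 1
  row 8 [1000]: F1=1 F2=1 -> F1&~F2 -> 0
  row 9 [1001]: F1=1 F2=0 -> F1&~F2 -> 1
  row 10 [1010]: F1=0 F2=1 -> F1&~F2 -> 0
  row 11 [1011]: F1=0 F2=0 -> F1&~F2 -> 0
  row 12 [1100]: F1=0 F2=1 -> F1&~F2 -> 0
  row 13 [1101]: F1=0 F2=0 -> F1&~F2 -> 0
  row 14 [1110]: F1=1 F2=1 -> F1&~F2 -> 0
  row 15 [1111]: F1=1 F2=0 -> F1&~F2 -> 1
Full result column, 4 rows per line (u,v fixed per line; w,z runs 00..11 left to right):
  rows 0-3 [u,v=00]: 0000  = hex 0
  rows 4-7 [u,v=01]: 0011  = hex 3
  rows 8-11 [u,v=10]: 0100  = hex 4
  rows 12-15 [u,v=11]: 0001  = hex 1
Counterexample vector (row 0 .. row 15) = 0000001101000001
Output column grouped in 4s = 0000 0011 0100 0001 = 0x0341
Convert to decimal digit by digit (value = value*16 + digit):
  0 -> 0
  0*16 + 3 = 3
  3*16 + 4 = 52
  52*16 + 1 = 833
Decimal = 833

833


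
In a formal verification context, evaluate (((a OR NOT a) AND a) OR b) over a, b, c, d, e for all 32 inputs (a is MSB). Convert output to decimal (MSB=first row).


Formula: (((a OR NOT a) AND a) OR b) over a, b, c, d, e (32 rows)
Evaluate each row (bits = a,b,c,d,e, MSB first):
  row 0 [00000]: (((0 OR NOT 0) AND 0) OR 0) -> 0
  row 1 [00001]: (((0 OR NOT 0) AND 0) OR 0) -> 0
  row 2 [00010]: (((0 OR NOT 0) AND 0) OR 0) -> 0
  row 3 [00011]: (((0 OR NOT 0) AND 0) OR 0) -> 0
  row 4 [00100]: (((0 OR NOT 0) AND 0) OR 0) -> 0
  row 5 [00101]: (((0 OR NOT 0) AND 0) OR 0) -> 0
  row 6 [00110]: (((0 OR NOT 0) AND 0) OR 0) -> 0
  row 7 [00111]: (((0 OR NOT 0) AND 0) OR 0) -> 0
  row 8 [01000]: (((0 OR NOT 0) AND 0) OR 1) -> 1
  row 9 [01001]: (((0 OR NOT 0) AND 0) OR 1) -> 1
  row 10 [01010]: (((0 OR NOT 0) AND 0) OR 1) -> 1
  row 11 [01011]: (((0 OR NOT 0) AND 0) OR 1) -> 1
  row 12 [01100]: (((0 OR NOT 0) AND 0) OR 1) -> 1
  row 13 [01101]: (((0 OR NOT 0) AND 0) OR 1) -> 1
  row 14 [01110]: (((0 OR NOT 0) AND 0) OR 1) -> 1
  row 15 [01111]: (((0 OR NOT 0) AND 0) OR 1) -> 1
  row 16 [10000]: (((1 OR NOT 1) AND 1) OR 0) -> 1
  row 17 [10001]: (((1 OR NOT 1) AND 1) OR 0) -> 1
  row 18 [10010]: (((1 OR NOT 1) AND 1) OR 0) -> 1
  row 19 [10011]: (((1 OR NOT 1) AND 1) OR 0) -> 1
  row 20 [10100]: (((1 OR NOT 1) AND 1) OR 0) -> 1
  row 21 [10101]: (((1 OR NOT 1) AND 1) OR 0) -> 1
  row 22 [10110]: (((1 OR NOT 1) AND 1) OR 0) -> 1
  row 23 [10111]: (((1 OR NOT 1) AND 1) OR 0) -> 1
  row 24 [11000]: (((1 OR NOT 1) AND 1) OR 1) -> 1
  row 25 [11001]: (((1 OR NOT 1) AND 1) OR 1) -> 1
  row 26 [11010]: (((1 OR NOT 1) AND 1) OR 1) -> 1
  row 27 [11011]: (((1 OR NOT 1) AND 1) OR 1) -> 1
  row 28 [11100]: (((1 OR NOT 1) AND 1) OR 1) -> 1
  row 29 [11101]: (((1 OR NOT 1) AND 1) OR 1) -> 1
  row 30 [11110]: (((1 OR NOT 1) AND 1) OR 1) -> 1
  row 31 [11111]: (((1 OR NOT 1) AND 1) OR 1) -> 1
Full result column, 4 rows per line (a,b,c fixed per line; d,e runs 00..11 left to right):
  rows 0-3 [a,b,c=000]: 0000  = hex 0
  rows 4-7 [a,b,c=001]: 0000  = hex 0
  rows 8-11 [a,b,c=010]: 1111  = hex F
  rows 12-15 [a,b,c=011]: 1111  = hex F
  rows 16-19 [a,b,c=100]: 1111  = hex F
  rows 20-23 [a,b,c=101]: 1111  = hex F
  rows 24-27 [a,b,c=110]: 1111  = hex F
  rows 28-31 [a,b,c=111]: 1111  = hex F
Output column (row 0 .. row 31) = 00000000111111111111111111111111
Output column grouped in 4s = 0000 0000 1111 1111 1111 1111 1111 1111 = 0x00FFFFFF
Convert to decimal digit by digit (value = value*16 + digit):
  0 -> 0
  0*16 + 0 = 0
  0*16 + 15 (F) = 15
  15*16 + 15 (F) = 255
  255*16 + 15 (F) = 4095
  4095*16 + 15 (F) = 65535
  65535*16 + 15 (F) = 1048575
  1048575*16 + 15 (F) = 16777215
Decimal = 16777215

16777215


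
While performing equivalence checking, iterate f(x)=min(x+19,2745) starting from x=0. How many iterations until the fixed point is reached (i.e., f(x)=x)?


Step 1: x=0, cap=2745, increment=19
Step 2: x grows by 19 each step until capped at 2745; fixed point is x=2745
Step 3: iterations = ceil(2745/19) = 145

145


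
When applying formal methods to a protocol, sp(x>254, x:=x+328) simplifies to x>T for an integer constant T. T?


Formula: sp(P, x:=E) = exists old_x. (x = E[old_x/x]) AND P[old_x/x] (old_x is the value of x before the assignment; eliminate old_x by solving x = E[old_x/x] for old_x)
Step 1: Precondition P: x>254, i.e. old_x > 254
Step 2: Assignment gives x = old_x + 328, so old_x = x - 328
Step 3: Substitute into P: x - 328 > 254
Step 4: Simplify: x > 254+328 = 582

582


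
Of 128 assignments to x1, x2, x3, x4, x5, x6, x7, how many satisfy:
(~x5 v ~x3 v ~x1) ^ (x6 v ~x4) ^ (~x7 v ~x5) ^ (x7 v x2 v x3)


CNF with 4 clauses over 7 vars (128 assignments).
An assignment satisfies CNF iff every clause has >=1 true literal.
Check each row (bits = x1,x2,x3,x4,x5,x6,x7; clause T/F shown):
  row 0 [0000000]: clauses=TTTF -> 0
  row 1 [0000001]: clauses=TTTT -> 1
  row 2 [0000010]: clauses=TTTF -> 0
  row 3 [0000011]: clauses=TTTT -> 1
  row 4 [0000100]: clauses=TTTF -> 0
  (every remaining row is evaluated the same way; all 128 results are listed next)
Full result column, 8 rows per line (x1,x2,x3,x4 fixed per line; x5,x6,x7 runs 000..111 left to right):
  rows 0-7 [x1,x2,x3,x4=0000]: 01010000  (ones: 2)
  rows 8-15 [x1,x2,x3,x4=0001]: 00010000  (ones: 1)
  rows 16-23 [x1,x2,x3,x4=0010]: 11111010  (ones: 6)
  rows 24-31 [x1,x2,x3,x4=0011]: 00110010  (ones: 3)
  rows 32-39 [x1,x2,x3,x4=0100]: 11111010  (ones: 6)
  rows 40-47 [x1,x2,x3,x4=0101]: 00110010  (ones: 3)
  rows 48-55 [x1,x2,x3,x4=0110]: 11111010  (ones: 6)
  rows 56-63 [x1,x2,x3,x4=0111]: 00110010  (ones: 3)
  rows 64-71 [x1,x2,x3,x4=1000]: 01010000  (ones: 2)
  rows 72-79 [x1,x2,x3,x4=1001]: 00010000  (ones: 1)
  rows 80-87 [x1,x2,x3,x4=1010]: 11110000  (ones: 4)
  rows 88-95 [x1,x2,x3,x4=1011]: 00110000  (ones: 2)
  rows 96-103 [x1,x2,x3,x4=1100]: 11111010  (ones: 6)
  rows 104-111 [x1,x2,x3,x4=1101]: 00110010  (ones: 3)
  rows 112-119 [x1,x2,x3,x4=1110]: 11110000  (ones: 4)
  rows 120-127 [x1,x2,x3,x4=1111]: 00110000  (ones: 2)
Satisfying assignments = 2+1+6+3+6+3+6+3+2+1+4+2+6+3+4+2 = 54

54


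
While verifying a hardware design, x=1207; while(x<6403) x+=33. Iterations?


Step 1: x goes from 1207 toward 6403 by 33; the body runs while x<6403, so iterations = ceil((bound-start)/step)
Step 2: Distance=5196
Step 3: ceil(5196/33)=158

158


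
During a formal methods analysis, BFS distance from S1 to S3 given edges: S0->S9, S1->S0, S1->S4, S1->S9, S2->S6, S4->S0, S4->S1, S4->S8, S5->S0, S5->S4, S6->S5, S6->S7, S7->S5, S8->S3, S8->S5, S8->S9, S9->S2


BFS layer-by-layer from S1:
  dist 0: {S1}
  dist 1: {S0, S4, S9}
  dist 2: {S2, S8}
  dist 3: {S3, S5, S6}
  -> S3 reached at distance 3
Shortest path length = 3

3


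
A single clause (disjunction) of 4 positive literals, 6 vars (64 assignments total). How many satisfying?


Step 1: Total=2^6=64
Step 2: Unsat when all 4 false: 2^2=4
Step 3: Sat=64-4=60

60


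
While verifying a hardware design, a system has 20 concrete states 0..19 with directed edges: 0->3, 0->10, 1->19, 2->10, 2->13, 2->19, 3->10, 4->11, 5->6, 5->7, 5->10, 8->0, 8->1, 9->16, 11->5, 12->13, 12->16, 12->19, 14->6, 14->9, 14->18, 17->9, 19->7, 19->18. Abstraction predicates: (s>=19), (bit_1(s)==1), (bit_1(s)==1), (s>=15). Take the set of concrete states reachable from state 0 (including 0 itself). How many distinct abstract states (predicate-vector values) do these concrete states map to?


BFS from 0:
Concrete reachable: {0, 3, 10}
Abstract via predicates (s>=19), (bit_1(s)==1), (bit_1(s)==1), (s>=15):
  (0,0,0,0) <- {0}
  (0,1,1,0) <- {3, 10}
Distinct abstract states = 2

2


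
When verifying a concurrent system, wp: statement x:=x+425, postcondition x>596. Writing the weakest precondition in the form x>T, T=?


Formula: wp(x:=E, P) = P[E/x] (substitute E for x in postcondition)
Step 1: Postcondition: x>596
Step 2: Substitute x+425 for x: x+425>596
Step 3: Solve for x: x > 596-425 = 171

171


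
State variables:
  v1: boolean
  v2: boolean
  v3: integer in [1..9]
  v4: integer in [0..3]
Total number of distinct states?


State space = product of domain sizes of all variables.
Domain sizes:
  v1 (boolean): 2
  v2 (boolean): 2
  v3 (integer in [1..9]): 9
  v4 (integer in [0..3]): 4
Product = 2 * 2 * 9 * 4 = 144

144


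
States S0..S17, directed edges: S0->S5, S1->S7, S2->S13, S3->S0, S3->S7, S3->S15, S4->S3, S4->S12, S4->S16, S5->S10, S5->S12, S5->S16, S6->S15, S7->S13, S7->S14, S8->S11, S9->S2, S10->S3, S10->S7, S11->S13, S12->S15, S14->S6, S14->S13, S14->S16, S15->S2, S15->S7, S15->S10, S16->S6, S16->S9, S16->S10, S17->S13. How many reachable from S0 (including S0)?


BFS from S0:
  layer 0: {S0}
  layer 1: {S5}
  layer 2: {S10, S12, S16}
  layer 3: {S3, S6, S7, S9, S15}
  layer 4: {S2, S13, S14}
Reachable set: {S0, S2, S3, S5, S6, S7, S9, S10, S12, S13, S14, S15, S16}
Count = 13

13


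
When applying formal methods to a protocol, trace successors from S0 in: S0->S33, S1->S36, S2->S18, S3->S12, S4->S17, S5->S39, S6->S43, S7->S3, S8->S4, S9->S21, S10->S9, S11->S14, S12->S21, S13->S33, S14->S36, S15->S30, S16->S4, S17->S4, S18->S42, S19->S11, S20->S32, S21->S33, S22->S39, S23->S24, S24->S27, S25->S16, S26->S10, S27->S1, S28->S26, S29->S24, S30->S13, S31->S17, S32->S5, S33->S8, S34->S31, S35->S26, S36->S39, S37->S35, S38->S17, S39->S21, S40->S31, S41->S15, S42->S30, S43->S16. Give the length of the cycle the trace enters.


Trace from S0 until a state repeats:
  S0 -> S33 -> S8 -> S4 -> S17 -> S4
S4 first seen at step 3, revisited at step 5.
Cycle length = 5 - 3 = 2

2


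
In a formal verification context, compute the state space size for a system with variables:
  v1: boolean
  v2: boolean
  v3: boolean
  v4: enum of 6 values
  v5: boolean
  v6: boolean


State space = product of domain sizes of all variables.
Domain sizes:
  v1 (boolean): 2
  v2 (boolean): 2
  v3 (boolean): 2
  v4 (enum of 6 values): 6
  v5 (boolean): 2
  v6 (boolean): 2
Product = 2 * 2 * 2 * 6 * 2 * 2 = 192

192


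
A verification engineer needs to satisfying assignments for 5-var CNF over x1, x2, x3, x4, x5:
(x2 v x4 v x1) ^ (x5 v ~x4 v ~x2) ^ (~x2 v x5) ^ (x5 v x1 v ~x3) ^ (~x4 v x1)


CNF with 5 clauses over 5 vars (32 assignments).
An assignment satisfies CNF iff every clause has >=1 true literal.
Check each row (bits = x1,x2,x3,x4,x5; clause T/F shown):
  row 0 [00000]: clauses=FTTTT -> 0
  row 1 [00001]: clauses=FTTTT -> 0
  row 2 [00010]: clauses=TTTTF -> 0
  row 3 [00011]: clauses=TTTTF -> 0
  row 4 [00100]: clauses=FTTFT -> 0
  row 5 [00101]: clauses=FTTTT -> 0
  row 6 [00110]: clauses=TTTFF -> 0
  row 7 [00111]: clauses=TTTTF -> 0
  row 8 [01000]: clauses=TTFTT -> 0
  row 9 [01001]: clauses=TTTTT -> 1
  row 10 [01010]: clauses=TFFTF -> 0
  row 11 [01011]: clauses=TTTTF -> 0
  row 12 [01100]: clauses=TTFFT -> 0
  row 13 [01101]: clauses=TTTTT -> 1
  row 14 [01110]: clauses=TFFFF -> 0
  row 15 [01111]: clauses=TTTTF -> 0
  row 16 [10000]: clauses=TTTTT -> 1
  row 17 [10001]: clauses=TTTTT -> 1
  row 18 [10010]: clauses=TTTTT -> 1
  row 19 [10011]: clauses=TTTTT -> 1
  row 20 [10100]: clauses=TTTTT -> 1
  row 21 [10101]: clauses=TTTTT -> 1
  row 22 [10110]: clauses=TTTTT -> 1
  row 23 [10111]: clauses=TTTTT -> 1
  row 24 [11000]: clauses=TTFTT -> 0
  row 25 [11001]: clauses=TTTTT -> 1
  row 26 [11010]: clauses=TFFTT -> 0
  row 27 [11011]: clauses=TTTTT -> 1
  row 28 [11100]: clauses=TTFTT -> 0
  row 29 [11101]: clauses=TTTTT -> 1
  row 30 [11110]: clauses=TFFTT -> 0
  row 31 [11111]: clauses=TTTTT -> 1
Full result column, 8 rows per line (x1,x2 fixed per line; x3,x4,x5 runs 000..111 left to right):
  rows 0-7 [x1,x2=00]: 00000000  (ones: 0)
  rows 8-15 [x1,x2=01]: 01000100  (ones: 2)
  rows 16-23 [x1,x2=10]: 11111111  (ones: 8)
  rows 24-31 [x1,x2=11]: 01010101  (ones: 4)
Satisfying assignments = 0+2+8+4 = 14

14


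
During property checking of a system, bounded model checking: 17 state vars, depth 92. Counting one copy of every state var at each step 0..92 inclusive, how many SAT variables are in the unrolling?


BMC unrolls to depth k, creating one copy of each state var for steps 0..k.
Step count = 92 + 1 = 93 (steps 0 through 92)
Vars per step = 17
Total = 17 * 93 = 1581

1581


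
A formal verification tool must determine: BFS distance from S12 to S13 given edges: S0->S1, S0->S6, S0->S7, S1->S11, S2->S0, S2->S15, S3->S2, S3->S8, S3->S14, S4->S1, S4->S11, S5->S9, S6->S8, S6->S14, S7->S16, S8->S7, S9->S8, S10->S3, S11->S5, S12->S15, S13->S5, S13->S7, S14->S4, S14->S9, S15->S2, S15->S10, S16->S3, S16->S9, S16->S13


BFS layer-by-layer from S12:
  dist 0: {S12}
  dist 1: {S15}
  dist 2: {S2, S10}
  dist 3: {S0, S3}
  dist 4: {S1, S6, S7, S8, S14}
  dist 5: {S4, S9, S11, S16}
  dist 6: {S5, S13}
  -> S13 reached at distance 6
Shortest path length = 6

6


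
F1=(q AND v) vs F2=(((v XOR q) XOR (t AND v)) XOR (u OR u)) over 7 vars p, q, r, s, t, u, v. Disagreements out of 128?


F1 = (q AND v)
F2 = (((v XOR q) XOR (t AND v)) XOR (u OR u))
Evaluate both on each of 128 rows (bits = p,q,r,s,t,u,v):
  row 0 [0000000]: F1=0 F2=0 -> 0
  row 1 [0000001]: F1=0 F2=1 (differ) -> 1
  row 2 [0000010]: F1=0 F2=1 (differ) -> 1
  row 3 [0000011]: F1=0 F2=0 -> 0
  row 4 [0000100]: F1=0 F2=0 -> 0
  (every remaining row is evaluated the same way; all 128 results are listed next)
Full result column, 8 rows per line (p,q,r,s fixed per line; t,u,v runs 000..111 left to right):
  rows 0-7 [p,q,r,s=0000]: 01100011  (ones: 4)
  rows 8-15 [p,q,r,s=0001]: 01100011  (ones: 4)
  rows 16-23 [p,q,r,s=0010]: 01100011  (ones: 4)
  rows 24-31 [p,q,r,s=0011]: 01100011  (ones: 4)
  rows 32-39 [p,q,r,s=0100]: 11001001  (ones: 4)
  rows 40-47 [p,q,r,s=0101]: 11001001  (ones: 4)
  rows 48-55 [p,q,r,s=0110]: 11001001  (ones: 4)
  rows 56-63 [p,q,r,s=0111]: 11001001  (ones: 4)
  rows 64-71 [p,q,r,s=1000]: 01100011  (ones: 4)
  rows 72-79 [p,q,r,s=1001]: 01100011  (ones: 4)
  rows 80-87 [p,q,r,s=1010]: 01100011  (ones: 4)
  rows 88-95 [p,q,r,s=1011]: 01100011  (ones: 4)
  rows 96-103 [p,q,r,s=1100]: 11001001  (ones: 4)
  rows 104-111 [p,q,r,s=1101]: 11001001  (ones: 4)
  rows 112-119 [p,q,r,s=1110]: 11001001  (ones: 4)
  rows 120-127 [p,q,r,s=1111]: 11001001  (ones: 4)
Disagreements = 4+4+4+4+4+4+4+4+4+4+4+4+4+4+4+4 = 64

64


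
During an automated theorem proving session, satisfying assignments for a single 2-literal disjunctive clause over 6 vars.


Step 1: Total=2^6=64
Step 2: Unsat when all 2 false: 2^4=16
Step 3: Sat=64-16=48

48


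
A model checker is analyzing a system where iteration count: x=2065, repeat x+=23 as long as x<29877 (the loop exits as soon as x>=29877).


Step 1: x goes from 2065 toward 29877 by 23; the body runs while x<29877, so iterations = ceil((bound-start)/step)
Step 2: Distance=27812
Step 3: ceil(27812/23)=1210

1210


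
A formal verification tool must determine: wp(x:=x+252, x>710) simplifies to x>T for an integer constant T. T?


Formula: wp(x:=E, P) = P[E/x] (substitute E for x in postcondition)
Step 1: Postcondition: x>710
Step 2: Substitute x+252 for x: x+252>710
Step 3: Solve for x: x > 710-252 = 458

458


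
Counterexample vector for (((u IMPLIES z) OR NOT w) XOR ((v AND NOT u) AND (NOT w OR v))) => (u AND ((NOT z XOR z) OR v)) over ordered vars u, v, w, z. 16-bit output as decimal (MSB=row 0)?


F1 = (((u IMPLIES z) OR NOT w) XOR ((v AND NOT u) AND (NOT w OR v)))
F2 = (u AND ((NOT z XOR z) OR v))
Counterexample to F1=>F2 is where F1=1 and F2=0.
Evaluate each row (bits = u,v,w,z, MSB first):
  row 0 [0000]: F1=1 F2=0 -> F1&~F2 -> 1
  row 1 [0001]: F1=1 F2=0 -> F1&~F2 -> 1
  row 2 [0010]: F1=1 F2=0 -> F1&~F2 -> 1
  row 3 [0011]: F1=1 F2=0 -> F1&~F2 -> 1
  row 4 [0100]: F1=0 F2=0 -> F1&~F2 -> 0
  row 5 [0101]: F1=0 F2=0 -> F1&~F2 -> 0
  row 6 [0110]: F1=0 F2=0 -> F1&~F2 -> 0
  row 7 [0111]: F1=0 F2=0 -> F1&~F2 -> 0
  row 8 [1000]: F1=1 F2=1 -> F1&~F2 -> 0
  row 9 [1001]: F1=1 F2=1 -> F1&~F2 -> 0
  row 10 [1010]: F1=0 F2=1 -> F1&~F2 -> 0
  row 11 [1011]: F1=1 F2=1 -> F1&~F2 -> 0
  row 12 [1100]: F1=1 F2=1 -> F1&~F2 -> 0
  row 13 [1101]: F1=1 F2=1 -> F1&~F2 -> 0
  row 14 [1110]: F1=0 F2=1 -> F1&~F2 -> 0
  row 15 [1111]: F1=1 F2=1 -> F1&~F2 -> 0
Full result column, 4 rows per line (u,v fixed per line; w,z runs 00..11 left to right):
  rows 0-3 [u,v=00]: 1111  = hex F
  rows 4-7 [u,v=01]: 0000  = hex 0
  rows 8-11 [u,v=10]: 0000  = hex 0
  rows 12-15 [u,v=11]: 0000  = hex 0
Counterexample vector (row 0 .. row 15) = 1111000000000000
Output column grouped in 4s = 1111 0000 0000 0000 = 0xF000
Convert to decimal digit by digit (value = value*16 + digit):
  F -> 15
  15*16 + 0 = 240
  240*16 + 0 = 3840
  3840*16 + 0 = 61440
Decimal = 61440

61440


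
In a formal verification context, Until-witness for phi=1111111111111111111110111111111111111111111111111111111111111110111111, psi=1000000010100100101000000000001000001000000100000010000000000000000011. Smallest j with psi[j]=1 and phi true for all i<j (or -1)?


(phi U psi) at 0: need smallest j with psi[j]=1 and phi[i]=1 for all i in [0,j).
Scan from step 0:
  step 0: psi=1 and phi held for [0,0) -> witness found
Witness step = 0

0


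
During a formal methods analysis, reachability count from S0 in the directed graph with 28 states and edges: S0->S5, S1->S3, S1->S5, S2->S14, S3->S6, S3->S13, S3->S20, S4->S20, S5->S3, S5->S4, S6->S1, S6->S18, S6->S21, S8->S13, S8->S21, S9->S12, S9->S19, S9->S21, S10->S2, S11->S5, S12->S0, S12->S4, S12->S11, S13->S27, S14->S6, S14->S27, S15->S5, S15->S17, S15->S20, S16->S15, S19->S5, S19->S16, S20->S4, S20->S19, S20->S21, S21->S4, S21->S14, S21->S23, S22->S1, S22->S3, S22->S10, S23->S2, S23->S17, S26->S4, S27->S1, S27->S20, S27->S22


BFS from S0:
  layer 0: {S0}
  layer 1: {S5}
  layer 2: {S3, S4}
  layer 3: {S6, S13, S20}
  layer 4: {S1, S18, S19, S21, S27}
  layer 5: {S14, S16, S22, S23}
  layer 6: {S2, S10, S15, S17}
Reachable set: {S0, S1, S2, S3, S4, S5, S6, S10, S13, S14, S15, S16, S17, S18, S19, S20, S21, S22, S23, S27}
Count = 20

20


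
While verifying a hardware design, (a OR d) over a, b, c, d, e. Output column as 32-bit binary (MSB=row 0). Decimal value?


Formula: (a OR d) over a, b, c, d, e (32 rows)
Evaluate each row (bits = a,b,c,d,e, MSB first):
  row 0 [00000]: (0 OR 0) -> 0
  row 1 [00001]: (0 OR 0) -> 0
  row 2 [00010]: (0 OR 1) -> 1
  row 3 [00011]: (0 OR 1) -> 1
  row 4 [00100]: (0 OR 0) -> 0
  row 5 [00101]: (0 OR 0) -> 0
  row 6 [00110]: (0 OR 1) -> 1
  row 7 [00111]: (0 OR 1) -> 1
  row 8 [01000]: (0 OR 0) -> 0
  row 9 [01001]: (0 OR 0) -> 0
  row 10 [01010]: (0 OR 1) -> 1
  row 11 [01011]: (0 OR 1) -> 1
  row 12 [01100]: (0 OR 0) -> 0
  row 13 [01101]: (0 OR 0) -> 0
  row 14 [01110]: (0 OR 1) -> 1
  row 15 [01111]: (0 OR 1) -> 1
  row 16 [10000]: (1 OR 0) -> 1
  row 17 [10001]: (1 OR 0) -> 1
  row 18 [10010]: (1 OR 1) -> 1
  row 19 [10011]: (1 OR 1) -> 1
  row 20 [10100]: (1 OR 0) -> 1
  row 21 [10101]: (1 OR 0) -> 1
  row 22 [10110]: (1 OR 1) -> 1
  row 23 [10111]: (1 OR 1) -> 1
  row 24 [11000]: (1 OR 0) -> 1
  row 25 [11001]: (1 OR 0) -> 1
  row 26 [11010]: (1 OR 1) -> 1
  row 27 [11011]: (1 OR 1) -> 1
  row 28 [11100]: (1 OR 0) -> 1
  row 29 [11101]: (1 OR 0) -> 1
  row 30 [11110]: (1 OR 1) -> 1
  row 31 [11111]: (1 OR 1) -> 1
Full result column, 4 rows per line (a,b,c fixed per line; d,e runs 00..11 left to right):
  rows 0-3 [a,b,c=000]: 0011  = hex 3
  rows 4-7 [a,b,c=001]: 0011  = hex 3
  rows 8-11 [a,b,c=010]: 0011  = hex 3
  rows 12-15 [a,b,c=011]: 0011  = hex 3
  rows 16-19 [a,b,c=100]: 1111  = hex F
  rows 20-23 [a,b,c=101]: 1111  = hex F
  rows 24-27 [a,b,c=110]: 1111  = hex F
  rows 28-31 [a,b,c=111]: 1111  = hex F
Output column (row 0 .. row 31) = 00110011001100111111111111111111
Output column grouped in 4s = 0011 0011 0011 0011 1111 1111 1111 1111 = 0x3333FFFF
Convert to decimal digit by digit (value = value*16 + digit):
  3 -> 3
  3*16 + 3 = 51
  51*16 + 3 = 819
  819*16 + 3 = 13107
  13107*16 + 15 (F) = 209727
  209727*16 + 15 (F) = 3355647
  3355647*16 + 15 (F) = 53690367
  53690367*16 + 15 (F) = 859045887
Decimal = 859045887

859045887


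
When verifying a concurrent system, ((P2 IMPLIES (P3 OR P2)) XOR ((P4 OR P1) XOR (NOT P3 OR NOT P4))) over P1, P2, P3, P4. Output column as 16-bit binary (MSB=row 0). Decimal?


Formula: ((P2 IMPLIES (P3 OR P2)) XOR ((P4 OR P1) XOR (NOT P3 OR NOT P4))) over P1, P2, P3, P4 (16 rows)
Evaluate each row (bits = P1,P2,P3,P4, MSB first):
  row 0 [0000]: ((0 IMPLIES (0 OR 0)) XOR ((0 OR 0) XOR (NOT 0 OR NOT 0))) -> 0
  row 1 [0001]: ((0 IMPLIES (0 OR 0)) XOR ((1 OR 0) XOR (NOT 0 OR NOT 1))) -> 1
  row 2 [0010]: ((0 IMPLIES (1 OR 0)) XOR ((0 OR 0) XOR (NOT 1 OR NOT 0))) -> 0
  row 3 [0011]: ((0 IMPLIES (1 OR 0)) XOR ((1 OR 0) XOR (NOT 1 OR NOT 1))) -> 0
  row 4 [0100]: ((1 IMPLIES (0 OR 1)) XOR ((0 OR 0) XOR (NOT 0 OR NOT 0))) -> 0
  row 5 [0101]: ((1 IMPLIES (0 OR 1)) XOR ((1 OR 0) XOR (NOT 0 OR NOT 1))) -> 1
  row 6 [0110]: ((1 IMPLIES (1 OR 1)) XOR ((0 OR 0) XOR (NOT 1 OR NOT 0))) -> 0
  row 7 [0111]: ((1 IMPLIES (1 OR 1)) XOR ((1 OR 0) XOR (NOT 1 OR NOT 1))) -> 0
  row 8 [1000]: ((0 IMPLIES (0 OR 0)) XOR ((0 OR 1) XOR (NOT 0 OR NOT 0))) -> 1
  row 9 [1001]: ((0 IMPLIES (0 OR 0)) XOR ((1 OR 1) XOR (NOT 0 OR NOT 1))) -> 1
  row 10 [1010]: ((0 IMPLIES (1 OR 0)) XOR ((0 OR 1) XOR (NOT 1 OR NOT 0))) -> 1
  row 11 [1011]: ((0 IMPLIES (1 OR 0)) XOR ((1 OR 1) XOR (NOT 1 OR NOT 1))) -> 0
  row 12 [1100]: ((1 IMPLIES (0 OR 1)) XOR ((0 OR 1) XOR (NOT 0 OR NOT 0))) -> 1
  row 13 [1101]: ((1 IMPLIES (0 OR 1)) XOR ((1 OR 1) XOR (NOT 0 OR NOT 1))) -> 1
  row 14 [1110]: ((1 IMPLIES (1 OR 1)) XOR ((0 OR 1) XOR (NOT 1 OR NOT 0))) -> 1
  row 15 [1111]: ((1 IMPLIES (1 OR 1)) XOR ((1 OR 1) XOR (NOT 1 OR NOT 1))) -> 0
Full result column, 4 rows per line (P1,P2 fixed per line; P3,P4 runs 00..11 left to right):
  rows 0-3 [P1,P2=00]: 0100  = hex 4
  rows 4-7 [P1,P2=01]: 0100  = hex 4
  rows 8-11 [P1,P2=10]: 1110  = hex E
  rows 12-15 [P1,P2=11]: 1110  = hex E
Output column (row 0 .. row 15) = 0100010011101110
Output column grouped in 4s = 0100 0100 1110 1110 = 0x44EE
Convert to decimal digit by digit (value = value*16 + digit):
  4 -> 4
  4*16 + 4 = 68
  68*16 + 14 (E) = 1102
  1102*16 + 14 (E) = 17646
Decimal = 17646

17646


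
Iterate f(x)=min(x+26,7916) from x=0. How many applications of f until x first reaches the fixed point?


Step 1: x=0, cap=7916, increment=26
Step 2: x grows by 26 each step until capped at 7916; fixed point is x=7916
Step 3: iterations = ceil(7916/26) = 305

305


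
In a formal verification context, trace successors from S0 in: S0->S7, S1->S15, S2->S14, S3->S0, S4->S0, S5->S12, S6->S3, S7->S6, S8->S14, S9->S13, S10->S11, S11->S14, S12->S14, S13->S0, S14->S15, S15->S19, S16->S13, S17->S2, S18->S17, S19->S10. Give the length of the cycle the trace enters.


Trace from S0 until a state repeats:
  S0 -> S7 -> S6 -> S3 -> S0
S0 first seen at step 0, revisited at step 4.
Cycle length = 4 - 0 = 4

4


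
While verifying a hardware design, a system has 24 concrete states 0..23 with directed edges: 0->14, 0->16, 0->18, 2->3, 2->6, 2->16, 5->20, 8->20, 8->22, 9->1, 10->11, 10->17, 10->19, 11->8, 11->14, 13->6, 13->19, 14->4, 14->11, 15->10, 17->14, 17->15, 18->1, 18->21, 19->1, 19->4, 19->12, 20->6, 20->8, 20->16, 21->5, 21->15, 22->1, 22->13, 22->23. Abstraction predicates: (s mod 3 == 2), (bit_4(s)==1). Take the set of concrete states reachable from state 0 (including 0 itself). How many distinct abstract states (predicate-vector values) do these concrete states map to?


BFS from 0:
Concrete reachable: {0, 1, 4, 5, 6, 8, 10, 11, 12, 13, 14, 15, 16, 17, 18, 19, 20, 21, 22, 23}
Abstract via predicates (s mod 3 == 2), (bit_4(s)==1):
  (0,0) <- {0, 1, 4, 6, 10, 12, 13, 15}
  (0,1) <- {16, 18, 19, 21, 22}
  (1,0) <- {5, 8, 11, 14}
  (1,1) <- {17, 20, 23}
Distinct abstract states = 4

4


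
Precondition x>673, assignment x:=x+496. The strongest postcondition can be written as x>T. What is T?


Formula: sp(P, x:=E) = exists old_x. (x = E[old_x/x]) AND P[old_x/x] (old_x is the value of x before the assignment; eliminate old_x by solving x = E[old_x/x] for old_x)
Step 1: Precondition P: x>673, i.e. old_x > 673
Step 2: Assignment gives x = old_x + 496, so old_x = x - 496
Step 3: Substitute into P: x - 496 > 673
Step 4: Simplify: x > 673+496 = 1169

1169


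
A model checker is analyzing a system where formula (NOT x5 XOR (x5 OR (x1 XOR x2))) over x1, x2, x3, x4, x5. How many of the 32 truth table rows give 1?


Formula: (NOT x5 XOR (x5 OR (x1 XOR x2))) over 5 vars (32 rows)
Evaluate each row (x1, x2, x3, x4, x5 as bits, MSB first):
  row 0 [00000]: (NOT 0 XOR (0 OR (0 XOR 0))) -> 1
  row 1 [00001]: (NOT 1 XOR (1 OR (0 XOR 0))) -> 1
  row 2 [00010]: (NOT 0 XOR (0 OR (0 XOR 0))) -> 1
  row 3 [00011]: (NOT 1 XOR (1 OR (0 XOR 0))) -> 1
  row 4 [00100]: (NOT 0 XOR (0 OR (0 XOR 0))) -> 1
  row 5 [00101]: (NOT 1 XOR (1 OR (0 XOR 0))) -> 1
  row 6 [00110]: (NOT 0 XOR (0 OR (0 XOR 0))) -> 1
  row 7 [00111]: (NOT 1 XOR (1 OR (0 XOR 0))) -> 1
  row 8 [01000]: (NOT 0 XOR (0 OR (0 XOR 1))) -> 0
  row 9 [01001]: (NOT 1 XOR (1 OR (0 XOR 1))) -> 1
  row 10 [01010]: (NOT 0 XOR (0 OR (0 XOR 1))) -> 0
  row 11 [01011]: (NOT 1 XOR (1 OR (0 XOR 1))) -> 1
  row 12 [01100]: (NOT 0 XOR (0 OR (0 XOR 1))) -> 0
  row 13 [01101]: (NOT 1 XOR (1 OR (0 XOR 1))) -> 1
  row 14 [01110]: (NOT 0 XOR (0 OR (0 XOR 1))) -> 0
  row 15 [01111]: (NOT 1 XOR (1 OR (0 XOR 1))) -> 1
  row 16 [10000]: (NOT 0 XOR (0 OR (1 XOR 0))) -> 0
  row 17 [10001]: (NOT 1 XOR (1 OR (1 XOR 0))) -> 1
  row 18 [10010]: (NOT 0 XOR (0 OR (1 XOR 0))) -> 0
  row 19 [10011]: (NOT 1 XOR (1 OR (1 XOR 0))) -> 1
  row 20 [10100]: (NOT 0 XOR (0 OR (1 XOR 0))) -> 0
  row 21 [10101]: (NOT 1 XOR (1 OR (1 XOR 0))) -> 1
  row 22 [10110]: (NOT 0 XOR (0 OR (1 XOR 0))) -> 0
  row 23 [10111]: (NOT 1 XOR (1 OR (1 XOR 0))) -> 1
  row 24 [11000]: (NOT 0 XOR (0 OR (1 XOR 1))) -> 1
  row 25 [11001]: (NOT 1 XOR (1 OR (1 XOR 1))) -> 1
  row 26 [11010]: (NOT 0 XOR (0 OR (1 XOR 1))) -> 1
  row 27 [11011]: (NOT 1 XOR (1 OR (1 XOR 1))) -> 1
  row 28 [11100]: (NOT 0 XOR (0 OR (1 XOR 1))) -> 1
  row 29 [11101]: (NOT 1 XOR (1 OR (1 XOR 1))) -> 1
  row 30 [11110]: (NOT 0 XOR (0 OR (1 XOR 1))) -> 1
  row 31 [11111]: (NOT 1 XOR (1 OR (1 XOR 1))) -> 1
Full result column, 8 rows per line (x1,x2 fixed per line; x3,x4,x5 runs 000..111 left to right):
  rows 0-7 [x1,x2=00]: 11111111  (ones: 8)
  rows 8-15 [x1,x2=01]: 01010101  (ones: 4)
  rows 16-23 [x1,x2=10]: 01010101  (ones: 4)
  rows 24-31 [x1,x2=11]: 11111111  (ones: 8)
Count of 1-rows = 8+4+4+8 = 24

24


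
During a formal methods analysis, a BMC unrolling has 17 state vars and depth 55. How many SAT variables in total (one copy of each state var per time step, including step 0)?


BMC unrolls to depth k, creating one copy of each state var for steps 0..k.
Step count = 55 + 1 = 56 (steps 0 through 55)
Vars per step = 17
Total = 17 * 56 = 952

952


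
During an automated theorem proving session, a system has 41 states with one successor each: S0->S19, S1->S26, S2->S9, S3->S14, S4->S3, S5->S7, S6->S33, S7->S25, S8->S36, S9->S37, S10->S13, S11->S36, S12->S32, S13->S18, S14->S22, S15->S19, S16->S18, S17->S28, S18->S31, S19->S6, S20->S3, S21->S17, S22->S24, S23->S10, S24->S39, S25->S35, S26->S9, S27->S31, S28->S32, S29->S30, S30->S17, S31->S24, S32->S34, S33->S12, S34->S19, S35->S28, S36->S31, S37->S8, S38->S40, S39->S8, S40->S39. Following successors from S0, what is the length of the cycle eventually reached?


Trace from S0 until a state repeats:
  S0 -> S19 -> S6 -> S33 -> S12 -> S32 -> S34 -> S19
S19 first seen at step 1, revisited at step 7.
Cycle length = 7 - 1 = 6

6


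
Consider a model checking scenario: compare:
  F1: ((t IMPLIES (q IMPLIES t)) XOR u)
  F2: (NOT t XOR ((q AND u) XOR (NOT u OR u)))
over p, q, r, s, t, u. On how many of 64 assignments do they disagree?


F1 = ((t IMPLIES (q IMPLIES t)) XOR u)
F2 = (NOT t XOR ((q AND u) XOR (NOT u OR u)))
Evaluate both on each of 64 rows (bits = p,q,r,s,t,u):
  row 0 [000000]: F1=1 F2=0 (differ) -> 1
  row 1 [000001]: F1=0 F2=0 -> 0
  row 2 [000010]: F1=1 F2=1 -> 0
  row 3 [000011]: F1=0 F2=1 (differ) -> 1
  row 4 [000100]: F1=1 F2=0 (differ) -> 1
  (every remaining row is evaluated the same way; all 64 results are listed next)
Full result column, 8 rows per line (p,q,r fixed per line; s,t,u runs 000..111 left to right):
  rows 0-7 [p,q,r=000]: 10011001  (ones: 4)
  rows 8-15 [p,q,r=001]: 10011001  (ones: 4)
  rows 16-23 [p,q,r=010]: 11001100  (ones: 4)
  rows 24-31 [p,q,r=011]: 11001100  (ones: 4)
  rows 32-39 [p,q,r=100]: 10011001  (ones: 4)
  rows 40-47 [p,q,r=101]: 10011001  (ones: 4)
  rows 48-55 [p,q,r=110]: 11001100  (ones: 4)
  rows 56-63 [p,q,r=111]: 11001100  (ones: 4)
Disagreements = 4+4+4+4+4+4+4+4 = 32

32


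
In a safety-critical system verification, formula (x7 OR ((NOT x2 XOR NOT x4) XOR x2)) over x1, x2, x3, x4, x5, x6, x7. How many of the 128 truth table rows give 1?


Formula: (x7 OR ((NOT x2 XOR NOT x4) XOR x2)) over 7 vars (128 rows)
Evaluate each row (x1, x2, x3, x4, x5, x6, x7 as bits, MSB first):
  row 0 [0000000]: (0 OR ((NOT 0 XOR NOT 0) XOR 0)) -> 0
  row 1 [0000001]: (1 OR ((NOT 0 XOR NOT 0) XOR 0)) -> 1
  row 2 [0000010]: (0 OR ((NOT 0 XOR NOT 0) XOR 0)) -> 0
  row 3 [0000011]: (1 OR ((NOT 0 XOR NOT 0) XOR 0)) -> 1
  row 4 [0000100]: (0 OR ((NOT 0 XOR NOT 0) XOR 0)) -> 0
  (every remaining row is evaluated the same way; all 128 results are listed next)
Full result column, 8 rows per line (x1,x2,x3,x4 fixed per line; x5,x6,x7 runs 000..111 left to right):
  rows 0-7 [x1,x2,x3,x4=0000]: 01010101  (ones: 4)
  rows 8-15 [x1,x2,x3,x4=0001]: 11111111  (ones: 8)
  rows 16-23 [x1,x2,x3,x4=0010]: 01010101  (ones: 4)
  rows 24-31 [x1,x2,x3,x4=0011]: 11111111  (ones: 8)
  rows 32-39 [x1,x2,x3,x4=0100]: 01010101  (ones: 4)
  rows 40-47 [x1,x2,x3,x4=0101]: 11111111  (ones: 8)
  rows 48-55 [x1,x2,x3,x4=0110]: 01010101  (ones: 4)
  rows 56-63 [x1,x2,x3,x4=0111]: 11111111  (ones: 8)
  rows 64-71 [x1,x2,x3,x4=1000]: 01010101  (ones: 4)
  rows 72-79 [x1,x2,x3,x4=1001]: 11111111  (ones: 8)
  rows 80-87 [x1,x2,x3,x4=1010]: 01010101  (ones: 4)
  rows 88-95 [x1,x2,x3,x4=1011]: 11111111  (ones: 8)
  rows 96-103 [x1,x2,x3,x4=1100]: 01010101  (ones: 4)
  rows 104-111 [x1,x2,x3,x4=1101]: 11111111  (ones: 8)
  rows 112-119 [x1,x2,x3,x4=1110]: 01010101  (ones: 4)
  rows 120-127 [x1,x2,x3,x4=1111]: 11111111  (ones: 8)
Count of 1-rows = 4+8+4+8+4+8+4+8+4+8+4+8+4+8+4+8 = 96

96


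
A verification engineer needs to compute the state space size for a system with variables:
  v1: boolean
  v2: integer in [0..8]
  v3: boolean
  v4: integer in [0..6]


State space = product of domain sizes of all variables.
Domain sizes:
  v1 (boolean): 2
  v2 (integer in [0..8]): 9
  v3 (boolean): 2
  v4 (integer in [0..6]): 7
Product = 2 * 9 * 2 * 7 = 252

252


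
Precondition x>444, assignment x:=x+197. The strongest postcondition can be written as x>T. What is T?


Formula: sp(P, x:=E) = exists old_x. (x = E[old_x/x]) AND P[old_x/x] (old_x is the value of x before the assignment; eliminate old_x by solving x = E[old_x/x] for old_x)
Step 1: Precondition P: x>444, i.e. old_x > 444
Step 2: Assignment gives x = old_x + 197, so old_x = x - 197
Step 3: Substitute into P: x - 197 > 444
Step 4: Simplify: x > 444+197 = 641

641


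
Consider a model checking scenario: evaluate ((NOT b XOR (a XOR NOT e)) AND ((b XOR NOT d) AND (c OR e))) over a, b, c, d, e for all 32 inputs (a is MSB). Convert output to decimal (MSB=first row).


Formula: ((NOT b XOR (a XOR NOT e)) AND ((b XOR NOT d) AND (c OR e))) over a, b, c, d, e (32 rows)
Evaluate each row (bits = a,b,c,d,e, MSB first):
  row 0 [00000]: ((NOT 0 XOR (0 XOR NOT 0)) AND ((0 XOR NOT 0) AND (0 OR 0))) -> 0
  row 1 [00001]: ((NOT 0 XOR (0 XOR NOT 1)) AND ((0 XOR NOT 0) AND (0 OR 1))) -> 1
  row 2 [00010]: ((NOT 0 XOR (0 XOR NOT 0)) AND ((0 XOR NOT 1) AND (0 OR 0))) -> 0
  row 3 [00011]: ((NOT 0 XOR (0 XOR NOT 1)) AND ((0 XOR NOT 1) AND (0 OR 1))) -> 0
  row 4 [00100]: ((NOT 0 XOR (0 XOR NOT 0)) AND ((0 XOR NOT 0) AND (1 OR 0))) -> 0
  row 5 [00101]: ((NOT 0 XOR (0 XOR NOT 1)) AND ((0 XOR NOT 0) AND (1 OR 1))) -> 1
  row 6 [00110]: ((NOT 0 XOR (0 XOR NOT 0)) AND ((0 XOR NOT 1) AND (1 OR 0))) -> 0
  row 7 [00111]: ((NOT 0 XOR (0 XOR NOT 1)) AND ((0 XOR NOT 1) AND (1 OR 1))) -> 0
  row 8 [01000]: ((NOT 1 XOR (0 XOR NOT 0)) AND ((1 XOR NOT 0) AND (0 OR 0))) -> 0
  row 9 [01001]: ((NOT 1 XOR (0 XOR NOT 1)) AND ((1 XOR NOT 0) AND (0 OR 1))) -> 0
  row 10 [01010]: ((NOT 1 XOR (0 XOR NOT 0)) AND ((1 XOR NOT 1) AND (0 OR 0))) -> 0
  row 11 [01011]: ((NOT 1 XOR (0 XOR NOT 1)) AND ((1 XOR NOT 1) AND (0 OR 1))) -> 0
  row 12 [01100]: ((NOT 1 XOR (0 XOR NOT 0)) AND ((1 XOR NOT 0) AND (1 OR 0))) -> 0
  row 13 [01101]: ((NOT 1 XOR (0 XOR NOT 1)) AND ((1 XOR NOT 0) AND (1 OR 1))) -> 0
  row 14 [01110]: ((NOT 1 XOR (0 XOR NOT 0)) AND ((1 XOR NOT 1) AND (1 OR 0))) -> 1
  row 15 [01111]: ((NOT 1 XOR (0 XOR NOT 1)) AND ((1 XOR NOT 1) AND (1 OR 1))) -> 0
  row 16 [10000]: ((NOT 0 XOR (1 XOR NOT 0)) AND ((0 XOR NOT 0) AND (0 OR 0))) -> 0
  row 17 [10001]: ((NOT 0 XOR (1 XOR NOT 1)) AND ((0 XOR NOT 0) AND (0 OR 1))) -> 0
  row 18 [10010]: ((NOT 0 XOR (1 XOR NOT 0)) AND ((0 XOR NOT 1) AND (0 OR 0))) -> 0
  row 19 [10011]: ((NOT 0 XOR (1 XOR NOT 1)) AND ((0 XOR NOT 1) AND (0 OR 1))) -> 0
  row 20 [10100]: ((NOT 0 XOR (1 XOR NOT 0)) AND ((0 XOR NOT 0) AND (1 OR 0))) -> 1
  row 21 [10101]: ((NOT 0 XOR (1 XOR NOT 1)) AND ((0 XOR NOT 0) AND (1 OR 1))) -> 0
  row 22 [10110]: ((NOT 0 XOR (1 XOR NOT 0)) AND ((0 XOR NOT 1) AND (1 OR 0))) -> 0
  row 23 [10111]: ((NOT 0 XOR (1 XOR NOT 1)) AND ((0 XOR NOT 1) AND (1 OR 1))) -> 0
  row 24 [11000]: ((NOT 1 XOR (1 XOR NOT 0)) AND ((1 XOR NOT 0) AND (0 OR 0))) -> 0
  row 25 [11001]: ((NOT 1 XOR (1 XOR NOT 1)) AND ((1 XOR NOT 0) AND (0 OR 1))) -> 0
  row 26 [11010]: ((NOT 1 XOR (1 XOR NOT 0)) AND ((1 XOR NOT 1) AND (0 OR 0))) -> 0
  row 27 [11011]: ((NOT 1 XOR (1 XOR NOT 1)) AND ((1 XOR NOT 1) AND (0 OR 1))) -> 1
  row 28 [11100]: ((NOT 1 XOR (1 XOR NOT 0)) AND ((1 XOR NOT 0) AND (1 OR 0))) -> 0
  row 29 [11101]: ((NOT 1 XOR (1 XOR NOT 1)) AND ((1 XOR NOT 0) AND (1 OR 1))) -> 0
  row 30 [11110]: ((NOT 1 XOR (1 XOR NOT 0)) AND ((1 XOR NOT 1) AND (1 OR 0))) -> 0
  row 31 [11111]: ((NOT 1 XOR (1 XOR NOT 1)) AND ((1 XOR NOT 1) AND (1 OR 1))) -> 1
Full result column, 4 rows per line (a,b,c fixed per line; d,e runs 00..11 left to right):
  rows 0-3 [a,b,c=000]: 0100  = hex 4
  rows 4-7 [a,b,c=001]: 0100  = hex 4
  rows 8-11 [a,b,c=010]: 0000  = hex 0
  rows 12-15 [a,b,c=011]: 0010  = hex 2
  rows 16-19 [a,b,c=100]: 0000  = hex 0
  rows 20-23 [a,b,c=101]: 1000  = hex 8
  rows 24-27 [a,b,c=110]: 0001  = hex 1
  rows 28-31 [a,b,c=111]: 0001  = hex 1
Output column (row 0 .. row 31) = 01000100000000100000100000010001
Output column grouped in 4s = 0100 0100 0000 0010 0000 1000 0001 0001 = 0x44020811
Convert to decimal digit by digit (value = value*16 + digit):
  4 -> 4
  4*16 + 4 = 68
  68*16 + 0 = 1088
  1088*16 + 2 = 17410
  17410*16 + 0 = 278560
  278560*16 + 8 = 4456968
  4456968*16 + 1 = 71311489
  71311489*16 + 1 = 1140983825
Decimal = 1140983825

1140983825
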